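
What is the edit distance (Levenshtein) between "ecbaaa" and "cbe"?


Computing edit distance: "ecbaaa" -> "cbe"
DP table:
           c    b    e
      0    1    2    3
  e   1    1    2    2
  c   2    1    2    3
  b   3    2    1    2
  a   4    3    2    2
  a   5    4    3    3
  a   6    5    4    4
Edit distance = dp[6][3] = 4

4


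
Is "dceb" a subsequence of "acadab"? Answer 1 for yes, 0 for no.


Check if "dceb" is a subsequence of "acadab"
Greedy scan:
  Position 0 ('a'): no match needed
  Position 1 ('c'): no match needed
  Position 2 ('a'): no match needed
  Position 3 ('d'): matches sub[0] = 'd'
  Position 4 ('a'): no match needed
  Position 5 ('b'): no match needed
Only matched 1/4 characters => not a subsequence

0


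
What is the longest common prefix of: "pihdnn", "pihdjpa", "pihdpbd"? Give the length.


Words: pihdnn, pihdjpa, pihdpbd
  Position 0: all 'p' => match
  Position 1: all 'i' => match
  Position 2: all 'h' => match
  Position 3: all 'd' => match
  Position 4: ('n', 'j', 'p') => mismatch, stop
LCP = "pihd" (length 4)

4


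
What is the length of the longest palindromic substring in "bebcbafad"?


Input: "bebcbafad"
Checking substrings for palindromes:
  [0:3] "beb" (len 3) => palindrome
  [2:5] "bcb" (len 3) => palindrome
  [5:8] "afa" (len 3) => palindrome
Longest palindromic substring: "beb" with length 3

3


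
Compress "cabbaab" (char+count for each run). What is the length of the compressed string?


Input: cabbaab
Runs:
  'c' x 1 => "c1"
  'a' x 1 => "a1"
  'b' x 2 => "b2"
  'a' x 2 => "a2"
  'b' x 1 => "b1"
Compressed: "c1a1b2a2b1"
Compressed length: 10

10


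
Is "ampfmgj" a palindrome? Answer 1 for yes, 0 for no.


Input: ampfmgj
Reversed: jgmfpma
  Compare pos 0 ('a') with pos 6 ('j'): MISMATCH
  Compare pos 1 ('m') with pos 5 ('g'): MISMATCH
  Compare pos 2 ('p') with pos 4 ('m'): MISMATCH
Result: not a palindrome

0


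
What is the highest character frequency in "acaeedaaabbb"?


Input: acaeedaaabbb
Character counts:
  'a': 5
  'b': 3
  'c': 1
  'd': 1
  'e': 2
Maximum frequency: 5

5


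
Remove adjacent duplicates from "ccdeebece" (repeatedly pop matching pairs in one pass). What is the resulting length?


Input: ccdeebece
Stack-based adjacent duplicate removal:
  Read 'c': push. Stack: c
  Read 'c': matches stack top 'c' => pop. Stack: (empty)
  Read 'd': push. Stack: d
  Read 'e': push. Stack: de
  Read 'e': matches stack top 'e' => pop. Stack: d
  Read 'b': push. Stack: db
  Read 'e': push. Stack: dbe
  Read 'c': push. Stack: dbec
  Read 'e': push. Stack: dbece
Final stack: "dbece" (length 5)

5


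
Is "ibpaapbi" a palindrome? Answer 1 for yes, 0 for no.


Input: ibpaapbi
Reversed: ibpaapbi
  Compare pos 0 ('i') with pos 7 ('i'): match
  Compare pos 1 ('b') with pos 6 ('b'): match
  Compare pos 2 ('p') with pos 5 ('p'): match
  Compare pos 3 ('a') with pos 4 ('a'): match
Result: palindrome

1


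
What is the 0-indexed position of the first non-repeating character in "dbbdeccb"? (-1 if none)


Input: dbbdeccb
Character frequencies:
  'b': 3
  'c': 2
  'd': 2
  'e': 1
Scanning left to right for freq == 1:
  Position 0 ('d'): freq=2, skip
  Position 1 ('b'): freq=3, skip
  Position 2 ('b'): freq=3, skip
  Position 3 ('d'): freq=2, skip
  Position 4 ('e'): unique! => answer = 4

4


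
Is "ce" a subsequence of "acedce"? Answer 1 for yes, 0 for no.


Check if "ce" is a subsequence of "acedce"
Greedy scan:
  Position 0 ('a'): no match needed
  Position 1 ('c'): matches sub[0] = 'c'
  Position 2 ('e'): matches sub[1] = 'e'
  Position 3 ('d'): no match needed
  Position 4 ('c'): no match needed
  Position 5 ('e'): no match needed
All 2 characters matched => is a subsequence

1


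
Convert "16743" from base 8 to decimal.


Input: "16743" in base 8
Positional expansion:
  Digit '1' (value 1) x 8^4 = 4096
  Digit '6' (value 6) x 8^3 = 3072
  Digit '7' (value 7) x 8^2 = 448
  Digit '4' (value 4) x 8^1 = 32
  Digit '3' (value 3) x 8^0 = 3
Sum = 7651

7651


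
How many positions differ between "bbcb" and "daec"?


Comparing "bbcb" and "daec" position by position:
  Position 0: 'b' vs 'd' => DIFFER
  Position 1: 'b' vs 'a' => DIFFER
  Position 2: 'c' vs 'e' => DIFFER
  Position 3: 'b' vs 'c' => DIFFER
Positions that differ: 4

4


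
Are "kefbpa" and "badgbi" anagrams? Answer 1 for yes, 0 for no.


Strings: "kefbpa", "badgbi"
Sorted first:  abefkp
Sorted second: abbdgi
Differ at position 2: 'e' vs 'b' => not anagrams

0


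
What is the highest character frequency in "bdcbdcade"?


Input: bdcbdcade
Character counts:
  'a': 1
  'b': 2
  'c': 2
  'd': 3
  'e': 1
Maximum frequency: 3

3


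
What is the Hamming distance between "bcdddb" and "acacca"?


Comparing "bcdddb" and "acacca" position by position:
  Position 0: 'b' vs 'a' => differ
  Position 1: 'c' vs 'c' => same
  Position 2: 'd' vs 'a' => differ
  Position 3: 'd' vs 'c' => differ
  Position 4: 'd' vs 'c' => differ
  Position 5: 'b' vs 'a' => differ
Total differences (Hamming distance): 5

5


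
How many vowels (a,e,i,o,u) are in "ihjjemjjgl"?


Input: ihjjemjjgl
Checking each character:
  'i' at position 0: vowel (running total: 1)
  'h' at position 1: consonant
  'j' at position 2: consonant
  'j' at position 3: consonant
  'e' at position 4: vowel (running total: 2)
  'm' at position 5: consonant
  'j' at position 6: consonant
  'j' at position 7: consonant
  'g' at position 8: consonant
  'l' at position 9: consonant
Total vowels: 2

2


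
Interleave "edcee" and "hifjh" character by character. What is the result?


Interleaving "edcee" and "hifjh":
  Position 0: 'e' from first, 'h' from second => "eh"
  Position 1: 'd' from first, 'i' from second => "di"
  Position 2: 'c' from first, 'f' from second => "cf"
  Position 3: 'e' from first, 'j' from second => "ej"
  Position 4: 'e' from first, 'h' from second => "eh"
Result: ehdicfejeh

ehdicfejeh


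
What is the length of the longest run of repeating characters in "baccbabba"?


Input: "baccbabba"
Scanning for longest run:
  Position 1 ('a'): new char, reset run to 1
  Position 2 ('c'): new char, reset run to 1
  Position 3 ('c'): continues run of 'c', length=2
  Position 4 ('b'): new char, reset run to 1
  Position 5 ('a'): new char, reset run to 1
  Position 6 ('b'): new char, reset run to 1
  Position 7 ('b'): continues run of 'b', length=2
  Position 8 ('a'): new char, reset run to 1
Longest run: 'c' with length 2

2


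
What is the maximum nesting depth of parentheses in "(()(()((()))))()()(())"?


Input: "(()(()((()))))()()(())"
Tracking depth:
  Position 0 '(': depth becomes 1
  Position 1 '(': depth becomes 2
  Position 2 ')': depth becomes 1
  Position 3 '(': depth becomes 2
  Position 4 '(': depth becomes 3
  Position 5 ')': depth becomes 2
  Position 6 '(': depth becomes 3
  Position 7 '(': depth becomes 4
  Position 8 '(': depth becomes 5
  Position 9 ')': depth becomes 4
  Position 10 ')': depth becomes 3
  Position 11 ')': depth becomes 2
  Position 12 ')': depth becomes 1
  Position 13 ')': depth becomes 0
  Position 14 '(': depth becomes 1
  Position 15 ')': depth becomes 0
  Position 16 '(': depth becomes 1
  Position 17 ')': depth becomes 0
  Position 18 '(': depth becomes 1
  Position 19 '(': depth becomes 2
  Position 20 ')': depth becomes 1
  Position 21 ')': depth becomes 0
Maximum depth reached: 5

5


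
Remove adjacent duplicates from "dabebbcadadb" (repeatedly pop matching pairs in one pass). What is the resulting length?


Input: dabebbcadadb
Stack-based adjacent duplicate removal:
  Read 'd': push. Stack: d
  Read 'a': push. Stack: da
  Read 'b': push. Stack: dab
  Read 'e': push. Stack: dabe
  Read 'b': push. Stack: dabeb
  Read 'b': matches stack top 'b' => pop. Stack: dabe
  Read 'c': push. Stack: dabec
  Read 'a': push. Stack: dabeca
  Read 'd': push. Stack: dabecad
  Read 'a': push. Stack: dabecada
  Read 'd': push. Stack: dabecadad
  Read 'b': push. Stack: dabecadadb
Final stack: "dabecadadb" (length 10)

10


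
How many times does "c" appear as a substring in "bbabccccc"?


Searching for "c" in "bbabccccc"
Scanning each position:
  Position 0: "b" => no
  Position 1: "b" => no
  Position 2: "a" => no
  Position 3: "b" => no
  Position 4: "c" => MATCH
  Position 5: "c" => MATCH
  Position 6: "c" => MATCH
  Position 7: "c" => MATCH
  Position 8: "c" => MATCH
Total occurrences: 5

5


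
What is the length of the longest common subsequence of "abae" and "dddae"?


LCS of "abae" and "dddae"
DP table:
           d    d    d    a    e
      0    0    0    0    0    0
  a   0    0    0    0    1    1
  b   0    0    0    0    1    1
  a   0    0    0    0    1    1
  e   0    0    0    0    1    2
LCS length = dp[4][5] = 2

2


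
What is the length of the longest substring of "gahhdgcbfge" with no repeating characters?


Input: "gahhdgcbfge"
Sliding window (track last position of each char):
  Position 0 ('g'): window [0,0] length 1 -- new best
  Position 1 ('a'): window [0,1] length 2 -- new best
  Position 2 ('h'): window [0,2] length 3 -- new best
  Position 3 ('h'): repeat (last at 2), move window start to 3
  Position 3 ('h'): window [3,3] length 1
  Position 4 ('d'): window [3,4] length 2
  Position 5 ('g'): window [3,5] length 3
  Position 6 ('c'): window [3,6] length 4 -- new best
  Position 7 ('b'): window [3,7] length 5 -- new best
  Position 8 ('f'): window [3,8] length 6 -- new best
  Position 9 ('g'): repeat (last at 5), move window start to 6
  Position 9 ('g'): window [6,9] length 4
  Position 10 ('e'): window [6,10] length 5
Longest substring with no repeats: "hdgcbf" with length 6

6


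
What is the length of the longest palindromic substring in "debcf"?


Input: "debcf"
Checking substrings for palindromes:
  No multi-char palindromic substrings found
Longest palindromic substring: "d" with length 1

1


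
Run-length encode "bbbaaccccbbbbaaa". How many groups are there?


Input: bbbaaccccbbbbaaa
Scanning for consecutive runs:
  Group 1: 'b' x 3 (positions 0-2)
  Group 2: 'a' x 2 (positions 3-4)
  Group 3: 'c' x 4 (positions 5-8)
  Group 4: 'b' x 4 (positions 9-12)
  Group 5: 'a' x 3 (positions 13-15)
Total groups: 5

5


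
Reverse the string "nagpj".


Input: nagpj
Reading characters right to left:
  Position 4: 'j'
  Position 3: 'p'
  Position 2: 'g'
  Position 1: 'a'
  Position 0: 'n'
Reversed: jpgan

jpgan


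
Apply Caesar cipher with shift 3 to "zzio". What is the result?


Caesar cipher: shift "zzio" by 3
  'z' (pos 25) + 3 = pos 2 = 'c'
  'z' (pos 25) + 3 = pos 2 = 'c'
  'i' (pos 8) + 3 = pos 11 = 'l'
  'o' (pos 14) + 3 = pos 17 = 'r'
Result: cclr

cclr


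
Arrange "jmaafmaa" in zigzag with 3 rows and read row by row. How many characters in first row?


Zigzag "jmaafmaa" into 3 rows:
Placing characters:
  'j' => row 0
  'm' => row 1
  'a' => row 2
  'a' => row 1
  'f' => row 0
  'm' => row 1
  'a' => row 2
  'a' => row 1
Rows:
  Row 0: "jf"
  Row 1: "mama"
  Row 2: "aa"
First row length: 2

2


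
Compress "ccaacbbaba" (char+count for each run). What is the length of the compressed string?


Input: ccaacbbaba
Runs:
  'c' x 2 => "c2"
  'a' x 2 => "a2"
  'c' x 1 => "c1"
  'b' x 2 => "b2"
  'a' x 1 => "a1"
  'b' x 1 => "b1"
  'a' x 1 => "a1"
Compressed: "c2a2c1b2a1b1a1"
Compressed length: 14

14


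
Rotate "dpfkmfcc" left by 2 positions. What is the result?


Input: "dpfkmfcc", rotate left by 2
First 2 characters: "dp"
Remaining characters: "fkmfcc"
Concatenate remaining + first: "fkmfcc" + "dp" = "fkmfccdp"

fkmfccdp


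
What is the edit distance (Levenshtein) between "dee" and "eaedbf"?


Computing edit distance: "dee" -> "eaedbf"
DP table:
           e    a    e    d    b    f
      0    1    2    3    4    5    6
  d   1    1    2    3    3    4    5
  e   2    1    2    2    3    4    5
  e   3    2    2    2    3    4    5
Edit distance = dp[3][6] = 5

5


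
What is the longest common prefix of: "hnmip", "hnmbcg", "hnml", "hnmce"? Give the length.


Words: hnmip, hnmbcg, hnml, hnmce
  Position 0: all 'h' => match
  Position 1: all 'n' => match
  Position 2: all 'm' => match
  Position 3: ('i', 'b', 'l', 'c') => mismatch, stop
LCP = "hnm" (length 3)

3


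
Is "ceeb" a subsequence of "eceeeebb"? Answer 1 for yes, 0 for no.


Check if "ceeb" is a subsequence of "eceeeebb"
Greedy scan:
  Position 0 ('e'): no match needed
  Position 1 ('c'): matches sub[0] = 'c'
  Position 2 ('e'): matches sub[1] = 'e'
  Position 3 ('e'): matches sub[2] = 'e'
  Position 4 ('e'): no match needed
  Position 5 ('e'): no match needed
  Position 6 ('b'): matches sub[3] = 'b'
  Position 7 ('b'): no match needed
All 4 characters matched => is a subsequence

1


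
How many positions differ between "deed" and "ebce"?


Comparing "deed" and "ebce" position by position:
  Position 0: 'd' vs 'e' => DIFFER
  Position 1: 'e' vs 'b' => DIFFER
  Position 2: 'e' vs 'c' => DIFFER
  Position 3: 'd' vs 'e' => DIFFER
Positions that differ: 4

4


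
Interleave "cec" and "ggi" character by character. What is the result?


Interleaving "cec" and "ggi":
  Position 0: 'c' from first, 'g' from second => "cg"
  Position 1: 'e' from first, 'g' from second => "eg"
  Position 2: 'c' from first, 'i' from second => "ci"
Result: cgegci

cgegci


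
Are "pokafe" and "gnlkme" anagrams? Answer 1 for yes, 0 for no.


Strings: "pokafe", "gnlkme"
Sorted first:  aefkop
Sorted second: egklmn
Differ at position 0: 'a' vs 'e' => not anagrams

0


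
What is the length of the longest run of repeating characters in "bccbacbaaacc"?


Input: "bccbacbaaacc"
Scanning for longest run:
  Position 1 ('c'): new char, reset run to 1
  Position 2 ('c'): continues run of 'c', length=2
  Position 3 ('b'): new char, reset run to 1
  Position 4 ('a'): new char, reset run to 1
  Position 5 ('c'): new char, reset run to 1
  Position 6 ('b'): new char, reset run to 1
  Position 7 ('a'): new char, reset run to 1
  Position 8 ('a'): continues run of 'a', length=2
  Position 9 ('a'): continues run of 'a', length=3
  Position 10 ('c'): new char, reset run to 1
  Position 11 ('c'): continues run of 'c', length=2
Longest run: 'a' with length 3

3


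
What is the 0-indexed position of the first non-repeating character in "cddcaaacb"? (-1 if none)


Input: cddcaaacb
Character frequencies:
  'a': 3
  'b': 1
  'c': 3
  'd': 2
Scanning left to right for freq == 1:
  Position 0 ('c'): freq=3, skip
  Position 1 ('d'): freq=2, skip
  Position 2 ('d'): freq=2, skip
  Position 3 ('c'): freq=3, skip
  Position 4 ('a'): freq=3, skip
  Position 5 ('a'): freq=3, skip
  Position 6 ('a'): freq=3, skip
  Position 7 ('c'): freq=3, skip
  Position 8 ('b'): unique! => answer = 8

8


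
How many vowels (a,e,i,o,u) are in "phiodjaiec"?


Input: phiodjaiec
Checking each character:
  'p' at position 0: consonant
  'h' at position 1: consonant
  'i' at position 2: vowel (running total: 1)
  'o' at position 3: vowel (running total: 2)
  'd' at position 4: consonant
  'j' at position 5: consonant
  'a' at position 6: vowel (running total: 3)
  'i' at position 7: vowel (running total: 4)
  'e' at position 8: vowel (running total: 5)
  'c' at position 9: consonant
Total vowels: 5

5


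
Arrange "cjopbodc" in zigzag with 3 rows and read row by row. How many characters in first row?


Zigzag "cjopbodc" into 3 rows:
Placing characters:
  'c' => row 0
  'j' => row 1
  'o' => row 2
  'p' => row 1
  'b' => row 0
  'o' => row 1
  'd' => row 2
  'c' => row 1
Rows:
  Row 0: "cb"
  Row 1: "jpoc"
  Row 2: "od"
First row length: 2

2


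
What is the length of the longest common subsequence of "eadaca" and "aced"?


LCS of "eadaca" and "aced"
DP table:
           a    c    e    d
      0    0    0    0    0
  e   0    0    0    1    1
  a   0    1    1    1    1
  d   0    1    1    1    2
  a   0    1    1    1    2
  c   0    1    2    2    2
  a   0    1    2    2    2
LCS length = dp[6][4] = 2

2


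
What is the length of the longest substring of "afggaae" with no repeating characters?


Input: "afggaae"
Sliding window (track last position of each char):
  Position 0 ('a'): window [0,0] length 1 -- new best
  Position 1 ('f'): window [0,1] length 2 -- new best
  Position 2 ('g'): window [0,2] length 3 -- new best
  Position 3 ('g'): repeat (last at 2), move window start to 3
  Position 3 ('g'): window [3,3] length 1
  Position 4 ('a'): window [3,4] length 2
  Position 5 ('a'): repeat (last at 4), move window start to 5
  Position 5 ('a'): window [5,5] length 1
  Position 6 ('e'): window [5,6] length 2
Longest substring with no repeats: "afg" with length 3

3


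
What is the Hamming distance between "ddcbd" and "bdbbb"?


Comparing "ddcbd" and "bdbbb" position by position:
  Position 0: 'd' vs 'b' => differ
  Position 1: 'd' vs 'd' => same
  Position 2: 'c' vs 'b' => differ
  Position 3: 'b' vs 'b' => same
  Position 4: 'd' vs 'b' => differ
Total differences (Hamming distance): 3

3


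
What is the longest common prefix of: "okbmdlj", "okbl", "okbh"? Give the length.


Words: okbmdlj, okbl, okbh
  Position 0: all 'o' => match
  Position 1: all 'k' => match
  Position 2: all 'b' => match
  Position 3: ('m', 'l', 'h') => mismatch, stop
LCP = "okb" (length 3)

3


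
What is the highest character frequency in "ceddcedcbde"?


Input: ceddcedcbde
Character counts:
  'b': 1
  'c': 3
  'd': 4
  'e': 3
Maximum frequency: 4

4


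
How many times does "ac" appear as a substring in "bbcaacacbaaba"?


Searching for "ac" in "bbcaacacbaaba"
Scanning each position:
  Position 0: "bb" => no
  Position 1: "bc" => no
  Position 2: "ca" => no
  Position 3: "aa" => no
  Position 4: "ac" => MATCH
  Position 5: "ca" => no
  Position 6: "ac" => MATCH
  Position 7: "cb" => no
  Position 8: "ba" => no
  Position 9: "aa" => no
  Position 10: "ab" => no
  Position 11: "ba" => no
Total occurrences: 2

2


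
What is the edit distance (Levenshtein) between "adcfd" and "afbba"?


Computing edit distance: "adcfd" -> "afbba"
DP table:
           a    f    b    b    a
      0    1    2    3    4    5
  a   1    0    1    2    3    4
  d   2    1    1    2    3    4
  c   3    2    2    2    3    4
  f   4    3    2    3    3    4
  d   5    4    3    3    4    4
Edit distance = dp[5][5] = 4

4


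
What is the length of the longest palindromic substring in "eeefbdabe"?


Input: "eeefbdabe"
Checking substrings for palindromes:
  [0:3] "eee" (len 3) => palindrome
  [0:2] "ee" (len 2) => palindrome
  [1:3] "ee" (len 2) => palindrome
Longest palindromic substring: "eee" with length 3

3


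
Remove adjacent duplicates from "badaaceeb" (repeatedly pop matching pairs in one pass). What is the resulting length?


Input: badaaceeb
Stack-based adjacent duplicate removal:
  Read 'b': push. Stack: b
  Read 'a': push. Stack: ba
  Read 'd': push. Stack: bad
  Read 'a': push. Stack: bada
  Read 'a': matches stack top 'a' => pop. Stack: bad
  Read 'c': push. Stack: badc
  Read 'e': push. Stack: badce
  Read 'e': matches stack top 'e' => pop. Stack: badc
  Read 'b': push. Stack: badcb
Final stack: "badcb" (length 5)

5


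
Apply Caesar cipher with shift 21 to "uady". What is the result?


Caesar cipher: shift "uady" by 21
  'u' (pos 20) + 21 = pos 15 = 'p'
  'a' (pos 0) + 21 = pos 21 = 'v'
  'd' (pos 3) + 21 = pos 24 = 'y'
  'y' (pos 24) + 21 = pos 19 = 't'
Result: pvyt

pvyt


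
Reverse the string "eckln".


Input: eckln
Reading characters right to left:
  Position 4: 'n'
  Position 3: 'l'
  Position 2: 'k'
  Position 1: 'c'
  Position 0: 'e'
Reversed: nlkce

nlkce


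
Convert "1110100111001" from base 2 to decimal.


Input: "1110100111001" in base 2
Positional expansion:
  Digit '1' (value 1) x 2^12 = 4096
  Digit '1' (value 1) x 2^11 = 2048
  Digit '1' (value 1) x 2^10 = 1024
  Digit '0' (value 0) x 2^9 = 0
  Digit '1' (value 1) x 2^8 = 256
  Digit '0' (value 0) x 2^7 = 0
  Digit '0' (value 0) x 2^6 = 0
  Digit '1' (value 1) x 2^5 = 32
  Digit '1' (value 1) x 2^4 = 16
  Digit '1' (value 1) x 2^3 = 8
  Digit '0' (value 0) x 2^2 = 0
  Digit '0' (value 0) x 2^1 = 0
  Digit '1' (value 1) x 2^0 = 1
Sum = 7481

7481


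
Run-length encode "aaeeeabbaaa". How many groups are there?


Input: aaeeeabbaaa
Scanning for consecutive runs:
  Group 1: 'a' x 2 (positions 0-1)
  Group 2: 'e' x 3 (positions 2-4)
  Group 3: 'a' x 1 (positions 5-5)
  Group 4: 'b' x 2 (positions 6-7)
  Group 5: 'a' x 3 (positions 8-10)
Total groups: 5

5


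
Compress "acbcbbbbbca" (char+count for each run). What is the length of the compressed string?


Input: acbcbbbbbca
Runs:
  'a' x 1 => "a1"
  'c' x 1 => "c1"
  'b' x 1 => "b1"
  'c' x 1 => "c1"
  'b' x 5 => "b5"
  'c' x 1 => "c1"
  'a' x 1 => "a1"
Compressed: "a1c1b1c1b5c1a1"
Compressed length: 14

14


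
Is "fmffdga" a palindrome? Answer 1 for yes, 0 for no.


Input: fmffdga
Reversed: agdffmf
  Compare pos 0 ('f') with pos 6 ('a'): MISMATCH
  Compare pos 1 ('m') with pos 5 ('g'): MISMATCH
  Compare pos 2 ('f') with pos 4 ('d'): MISMATCH
Result: not a palindrome

0


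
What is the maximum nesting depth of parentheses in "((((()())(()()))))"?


Input: "((((()())(()()))))"
Tracking depth:
  Position 0 '(': depth becomes 1
  Position 1 '(': depth becomes 2
  Position 2 '(': depth becomes 3
  Position 3 '(': depth becomes 4
  Position 4 '(': depth becomes 5
  Position 5 ')': depth becomes 4
  Position 6 '(': depth becomes 5
  Position 7 ')': depth becomes 4
  Position 8 ')': depth becomes 3
  Position 9 '(': depth becomes 4
  Position 10 '(': depth becomes 5
  Position 11 ')': depth becomes 4
  Position 12 '(': depth becomes 5
  Position 13 ')': depth becomes 4
  Position 14 ')': depth becomes 3
  Position 15 ')': depth becomes 2
  Position 16 ')': depth becomes 1
  Position 17 ')': depth becomes 0
Maximum depth reached: 5

5


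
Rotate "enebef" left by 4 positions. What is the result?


Input: "enebef", rotate left by 4
First 4 characters: "eneb"
Remaining characters: "ef"
Concatenate remaining + first: "ef" + "eneb" = "efeneb"

efeneb


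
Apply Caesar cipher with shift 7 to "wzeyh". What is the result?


Caesar cipher: shift "wzeyh" by 7
  'w' (pos 22) + 7 = pos 3 = 'd'
  'z' (pos 25) + 7 = pos 6 = 'g'
  'e' (pos 4) + 7 = pos 11 = 'l'
  'y' (pos 24) + 7 = pos 5 = 'f'
  'h' (pos 7) + 7 = pos 14 = 'o'
Result: dglfo

dglfo


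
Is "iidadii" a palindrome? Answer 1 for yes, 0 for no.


Input: iidadii
Reversed: iidadii
  Compare pos 0 ('i') with pos 6 ('i'): match
  Compare pos 1 ('i') with pos 5 ('i'): match
  Compare pos 2 ('d') with pos 4 ('d'): match
Result: palindrome

1


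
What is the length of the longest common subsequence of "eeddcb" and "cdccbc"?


LCS of "eeddcb" and "cdccbc"
DP table:
           c    d    c    c    b    c
      0    0    0    0    0    0    0
  e   0    0    0    0    0    0    0
  e   0    0    0    0    0    0    0
  d   0    0    1    1    1    1    1
  d   0    0    1    1    1    1    1
  c   0    1    1    2    2    2    2
  b   0    1    1    2    2    3    3
LCS length = dp[6][6] = 3

3


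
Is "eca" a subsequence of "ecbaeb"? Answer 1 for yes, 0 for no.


Check if "eca" is a subsequence of "ecbaeb"
Greedy scan:
  Position 0 ('e'): matches sub[0] = 'e'
  Position 1 ('c'): matches sub[1] = 'c'
  Position 2 ('b'): no match needed
  Position 3 ('a'): matches sub[2] = 'a'
  Position 4 ('e'): no match needed
  Position 5 ('b'): no match needed
All 3 characters matched => is a subsequence

1


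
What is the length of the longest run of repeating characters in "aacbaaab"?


Input: "aacbaaab"
Scanning for longest run:
  Position 1 ('a'): continues run of 'a', length=2
  Position 2 ('c'): new char, reset run to 1
  Position 3 ('b'): new char, reset run to 1
  Position 4 ('a'): new char, reset run to 1
  Position 5 ('a'): continues run of 'a', length=2
  Position 6 ('a'): continues run of 'a', length=3
  Position 7 ('b'): new char, reset run to 1
Longest run: 'a' with length 3

3


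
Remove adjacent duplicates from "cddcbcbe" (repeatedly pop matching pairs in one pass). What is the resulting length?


Input: cddcbcbe
Stack-based adjacent duplicate removal:
  Read 'c': push. Stack: c
  Read 'd': push. Stack: cd
  Read 'd': matches stack top 'd' => pop. Stack: c
  Read 'c': matches stack top 'c' => pop. Stack: (empty)
  Read 'b': push. Stack: b
  Read 'c': push. Stack: bc
  Read 'b': push. Stack: bcb
  Read 'e': push. Stack: bcbe
Final stack: "bcbe" (length 4)

4


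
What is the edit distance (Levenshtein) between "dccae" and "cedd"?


Computing edit distance: "dccae" -> "cedd"
DP table:
           c    e    d    d
      0    1    2    3    4
  d   1    1    2    2    3
  c   2    1    2    3    3
  c   3    2    2    3    4
  a   4    3    3    3    4
  e   5    4    3    4    4
Edit distance = dp[5][4] = 4

4


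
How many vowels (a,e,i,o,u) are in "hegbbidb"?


Input: hegbbidb
Checking each character:
  'h' at position 0: consonant
  'e' at position 1: vowel (running total: 1)
  'g' at position 2: consonant
  'b' at position 3: consonant
  'b' at position 4: consonant
  'i' at position 5: vowel (running total: 2)
  'd' at position 6: consonant
  'b' at position 7: consonant
Total vowels: 2

2


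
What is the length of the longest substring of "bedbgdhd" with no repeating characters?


Input: "bedbgdhd"
Sliding window (track last position of each char):
  Position 0 ('b'): window [0,0] length 1 -- new best
  Position 1 ('e'): window [0,1] length 2 -- new best
  Position 2 ('d'): window [0,2] length 3 -- new best
  Position 3 ('b'): repeat (last at 0), move window start to 1
  Position 3 ('b'): window [1,3] length 3
  Position 4 ('g'): window [1,4] length 4 -- new best
  Position 5 ('d'): repeat (last at 2), move window start to 3
  Position 5 ('d'): window [3,5] length 3
  Position 6 ('h'): window [3,6] length 4
  Position 7 ('d'): repeat (last at 5), move window start to 6
  Position 7 ('d'): window [6,7] length 2
Longest substring with no repeats: "edbg" with length 4

4


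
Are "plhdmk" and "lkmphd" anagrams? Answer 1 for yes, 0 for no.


Strings: "plhdmk", "lkmphd"
Sorted first:  dhklmp
Sorted second: dhklmp
Sorted forms match => anagrams

1


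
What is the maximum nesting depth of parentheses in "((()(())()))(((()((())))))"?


Input: "((()(())()))(((()((())))))"
Tracking depth:
  Position 0 '(': depth becomes 1
  Position 1 '(': depth becomes 2
  Position 2 '(': depth becomes 3
  Position 3 ')': depth becomes 2
  Position 4 '(': depth becomes 3
  Position 5 '(': depth becomes 4
  Position 6 ')': depth becomes 3
  Position 7 ')': depth becomes 2
  Position 8 '(': depth becomes 3
  Position 9 ')': depth becomes 2
  Position 10 ')': depth becomes 1
  Position 11 ')': depth becomes 0
  Position 12 '(': depth becomes 1
  Position 13 '(': depth becomes 2
  Position 14 '(': depth becomes 3
  Position 15 '(': depth becomes 4
  Position 16 ')': depth becomes 3
  Position 17 '(': depth becomes 4
  Position 18 '(': depth becomes 5
  Position 19 '(': depth becomes 6
  Position 20 ')': depth becomes 5
  Position 21 ')': depth becomes 4
  Position 22 ')': depth becomes 3
  Position 23 ')': depth becomes 2
  Position 24 ')': depth becomes 1
  Position 25 ')': depth becomes 0
Maximum depth reached: 6

6


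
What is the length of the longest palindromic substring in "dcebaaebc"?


Input: "dcebaaebc"
Checking substrings for palindromes:
  [4:6] "aa" (len 2) => palindrome
Longest palindromic substring: "aa" with length 2

2


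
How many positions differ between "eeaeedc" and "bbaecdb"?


Comparing "eeaeedc" and "bbaecdb" position by position:
  Position 0: 'e' vs 'b' => DIFFER
  Position 1: 'e' vs 'b' => DIFFER
  Position 2: 'a' vs 'a' => same
  Position 3: 'e' vs 'e' => same
  Position 4: 'e' vs 'c' => DIFFER
  Position 5: 'd' vs 'd' => same
  Position 6: 'c' vs 'b' => DIFFER
Positions that differ: 4

4


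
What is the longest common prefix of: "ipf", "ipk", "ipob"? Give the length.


Words: ipf, ipk, ipob
  Position 0: all 'i' => match
  Position 1: all 'p' => match
  Position 2: ('f', 'k', 'o') => mismatch, stop
LCP = "ip" (length 2)

2


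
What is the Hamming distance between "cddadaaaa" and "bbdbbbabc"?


Comparing "cddadaaaa" and "bbdbbbabc" position by position:
  Position 0: 'c' vs 'b' => differ
  Position 1: 'd' vs 'b' => differ
  Position 2: 'd' vs 'd' => same
  Position 3: 'a' vs 'b' => differ
  Position 4: 'd' vs 'b' => differ
  Position 5: 'a' vs 'b' => differ
  Position 6: 'a' vs 'a' => same
  Position 7: 'a' vs 'b' => differ
  Position 8: 'a' vs 'c' => differ
Total differences (Hamming distance): 7

7


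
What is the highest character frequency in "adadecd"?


Input: adadecd
Character counts:
  'a': 2
  'c': 1
  'd': 3
  'e': 1
Maximum frequency: 3

3


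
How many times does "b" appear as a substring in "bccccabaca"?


Searching for "b" in "bccccabaca"
Scanning each position:
  Position 0: "b" => MATCH
  Position 1: "c" => no
  Position 2: "c" => no
  Position 3: "c" => no
  Position 4: "c" => no
  Position 5: "a" => no
  Position 6: "b" => MATCH
  Position 7: "a" => no
  Position 8: "c" => no
  Position 9: "a" => no
Total occurrences: 2

2


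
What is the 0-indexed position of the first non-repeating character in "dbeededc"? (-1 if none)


Input: dbeededc
Character frequencies:
  'b': 1
  'c': 1
  'd': 3
  'e': 3
Scanning left to right for freq == 1:
  Position 0 ('d'): freq=3, skip
  Position 1 ('b'): unique! => answer = 1

1


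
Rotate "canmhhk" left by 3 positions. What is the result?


Input: "canmhhk", rotate left by 3
First 3 characters: "can"
Remaining characters: "mhhk"
Concatenate remaining + first: "mhhk" + "can" = "mhhkcan"

mhhkcan


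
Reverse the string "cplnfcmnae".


Input: cplnfcmnae
Reading characters right to left:
  Position 9: 'e'
  Position 8: 'a'
  Position 7: 'n'
  Position 6: 'm'
  Position 5: 'c'
  Position 4: 'f'
  Position 3: 'n'
  Position 2: 'l'
  Position 1: 'p'
  Position 0: 'c'
Reversed: eanmcfnlpc

eanmcfnlpc


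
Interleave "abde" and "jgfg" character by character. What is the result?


Interleaving "abde" and "jgfg":
  Position 0: 'a' from first, 'j' from second => "aj"
  Position 1: 'b' from first, 'g' from second => "bg"
  Position 2: 'd' from first, 'f' from second => "df"
  Position 3: 'e' from first, 'g' from second => "eg"
Result: ajbgdfeg

ajbgdfeg


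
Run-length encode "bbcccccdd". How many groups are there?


Input: bbcccccdd
Scanning for consecutive runs:
  Group 1: 'b' x 2 (positions 0-1)
  Group 2: 'c' x 5 (positions 2-6)
  Group 3: 'd' x 2 (positions 7-8)
Total groups: 3

3


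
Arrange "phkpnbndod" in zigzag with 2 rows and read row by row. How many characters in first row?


Zigzag "phkpnbndod" into 2 rows:
Placing characters:
  'p' => row 0
  'h' => row 1
  'k' => row 0
  'p' => row 1
  'n' => row 0
  'b' => row 1
  'n' => row 0
  'd' => row 1
  'o' => row 0
  'd' => row 1
Rows:
  Row 0: "pknno"
  Row 1: "hpbdd"
First row length: 5

5


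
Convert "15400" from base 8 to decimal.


Input: "15400" in base 8
Positional expansion:
  Digit '1' (value 1) x 8^4 = 4096
  Digit '5' (value 5) x 8^3 = 2560
  Digit '4' (value 4) x 8^2 = 256
  Digit '0' (value 0) x 8^1 = 0
  Digit '0' (value 0) x 8^0 = 0
Sum = 6912

6912


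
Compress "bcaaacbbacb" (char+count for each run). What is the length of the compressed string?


Input: bcaaacbbacb
Runs:
  'b' x 1 => "b1"
  'c' x 1 => "c1"
  'a' x 3 => "a3"
  'c' x 1 => "c1"
  'b' x 2 => "b2"
  'a' x 1 => "a1"
  'c' x 1 => "c1"
  'b' x 1 => "b1"
Compressed: "b1c1a3c1b2a1c1b1"
Compressed length: 16

16


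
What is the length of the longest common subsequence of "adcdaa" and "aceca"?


LCS of "adcdaa" and "aceca"
DP table:
           a    c    e    c    a
      0    0    0    0    0    0
  a   0    1    1    1    1    1
  d   0    1    1    1    1    1
  c   0    1    2    2    2    2
  d   0    1    2    2    2    2
  a   0    1    2    2    2    3
  a   0    1    2    2    2    3
LCS length = dp[6][5] = 3

3


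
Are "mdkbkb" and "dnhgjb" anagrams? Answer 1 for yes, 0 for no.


Strings: "mdkbkb", "dnhgjb"
Sorted first:  bbdkkm
Sorted second: bdghjn
Differ at position 1: 'b' vs 'd' => not anagrams

0


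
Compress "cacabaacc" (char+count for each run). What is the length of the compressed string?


Input: cacabaacc
Runs:
  'c' x 1 => "c1"
  'a' x 1 => "a1"
  'c' x 1 => "c1"
  'a' x 1 => "a1"
  'b' x 1 => "b1"
  'a' x 2 => "a2"
  'c' x 2 => "c2"
Compressed: "c1a1c1a1b1a2c2"
Compressed length: 14

14


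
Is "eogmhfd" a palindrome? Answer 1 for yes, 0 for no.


Input: eogmhfd
Reversed: dfhmgoe
  Compare pos 0 ('e') with pos 6 ('d'): MISMATCH
  Compare pos 1 ('o') with pos 5 ('f'): MISMATCH
  Compare pos 2 ('g') with pos 4 ('h'): MISMATCH
Result: not a palindrome

0


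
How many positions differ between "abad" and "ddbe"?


Comparing "abad" and "ddbe" position by position:
  Position 0: 'a' vs 'd' => DIFFER
  Position 1: 'b' vs 'd' => DIFFER
  Position 2: 'a' vs 'b' => DIFFER
  Position 3: 'd' vs 'e' => DIFFER
Positions that differ: 4

4


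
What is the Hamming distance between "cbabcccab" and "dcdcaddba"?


Comparing "cbabcccab" and "dcdcaddba" position by position:
  Position 0: 'c' vs 'd' => differ
  Position 1: 'b' vs 'c' => differ
  Position 2: 'a' vs 'd' => differ
  Position 3: 'b' vs 'c' => differ
  Position 4: 'c' vs 'a' => differ
  Position 5: 'c' vs 'd' => differ
  Position 6: 'c' vs 'd' => differ
  Position 7: 'a' vs 'b' => differ
  Position 8: 'b' vs 'a' => differ
Total differences (Hamming distance): 9

9


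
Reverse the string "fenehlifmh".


Input: fenehlifmh
Reading characters right to left:
  Position 9: 'h'
  Position 8: 'm'
  Position 7: 'f'
  Position 6: 'i'
  Position 5: 'l'
  Position 4: 'h'
  Position 3: 'e'
  Position 2: 'n'
  Position 1: 'e'
  Position 0: 'f'
Reversed: hmfilhenef

hmfilhenef


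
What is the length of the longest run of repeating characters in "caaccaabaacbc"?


Input: "caaccaabaacbc"
Scanning for longest run:
  Position 1 ('a'): new char, reset run to 1
  Position 2 ('a'): continues run of 'a', length=2
  Position 3 ('c'): new char, reset run to 1
  Position 4 ('c'): continues run of 'c', length=2
  Position 5 ('a'): new char, reset run to 1
  Position 6 ('a'): continues run of 'a', length=2
  Position 7 ('b'): new char, reset run to 1
  Position 8 ('a'): new char, reset run to 1
  Position 9 ('a'): continues run of 'a', length=2
  Position 10 ('c'): new char, reset run to 1
  Position 11 ('b'): new char, reset run to 1
  Position 12 ('c'): new char, reset run to 1
Longest run: 'a' with length 2

2


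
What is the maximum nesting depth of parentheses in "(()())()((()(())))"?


Input: "(()())()((()(())))"
Tracking depth:
  Position 0 '(': depth becomes 1
  Position 1 '(': depth becomes 2
  Position 2 ')': depth becomes 1
  Position 3 '(': depth becomes 2
  Position 4 ')': depth becomes 1
  Position 5 ')': depth becomes 0
  Position 6 '(': depth becomes 1
  Position 7 ')': depth becomes 0
  Position 8 '(': depth becomes 1
  Position 9 '(': depth becomes 2
  Position 10 '(': depth becomes 3
  Position 11 ')': depth becomes 2
  Position 12 '(': depth becomes 3
  Position 13 '(': depth becomes 4
  Position 14 ')': depth becomes 3
  Position 15 ')': depth becomes 2
  Position 16 ')': depth becomes 1
  Position 17 ')': depth becomes 0
Maximum depth reached: 4

4


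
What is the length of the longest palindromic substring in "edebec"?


Input: "edebec"
Checking substrings for palindromes:
  [0:3] "ede" (len 3) => palindrome
  [2:5] "ebe" (len 3) => palindrome
Longest palindromic substring: "ede" with length 3

3


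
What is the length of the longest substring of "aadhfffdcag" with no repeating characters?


Input: "aadhfffdcag"
Sliding window (track last position of each char):
  Position 0 ('a'): window [0,0] length 1 -- new best
  Position 1 ('a'): repeat (last at 0), move window start to 1
  Position 1 ('a'): window [1,1] length 1
  Position 2 ('d'): window [1,2] length 2 -- new best
  Position 3 ('h'): window [1,3] length 3 -- new best
  Position 4 ('f'): window [1,4] length 4 -- new best
  Position 5 ('f'): repeat (last at 4), move window start to 5
  Position 5 ('f'): window [5,5] length 1
  Position 6 ('f'): repeat (last at 5), move window start to 6
  Position 6 ('f'): window [6,6] length 1
  Position 7 ('d'): window [6,7] length 2
  Position 8 ('c'): window [6,8] length 3
  Position 9 ('a'): window [6,9] length 4
  Position 10 ('g'): window [6,10] length 5 -- new best
Longest substring with no repeats: "fdcag" with length 5

5


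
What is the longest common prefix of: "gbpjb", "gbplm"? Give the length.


Words: gbpjb, gbplm
  Position 0: all 'g' => match
  Position 1: all 'b' => match
  Position 2: all 'p' => match
  Position 3: ('j', 'l') => mismatch, stop
LCP = "gbp" (length 3)

3


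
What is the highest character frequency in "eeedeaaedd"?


Input: eeedeaaedd
Character counts:
  'a': 2
  'd': 3
  'e': 5
Maximum frequency: 5

5


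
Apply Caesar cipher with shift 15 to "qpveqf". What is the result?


Caesar cipher: shift "qpveqf" by 15
  'q' (pos 16) + 15 = pos 5 = 'f'
  'p' (pos 15) + 15 = pos 4 = 'e'
  'v' (pos 21) + 15 = pos 10 = 'k'
  'e' (pos 4) + 15 = pos 19 = 't'
  'q' (pos 16) + 15 = pos 5 = 'f'
  'f' (pos 5) + 15 = pos 20 = 'u'
Result: fektfu

fektfu


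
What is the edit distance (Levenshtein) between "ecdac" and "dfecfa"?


Computing edit distance: "ecdac" -> "dfecfa"
DP table:
           d    f    e    c    f    a
      0    1    2    3    4    5    6
  e   1    1    2    2    3    4    5
  c   2    2    2    3    2    3    4
  d   3    2    3    3    3    3    4
  a   4    3    3    4    4    4    3
  c   5    4    4    4    4    5    4
Edit distance = dp[5][6] = 4

4


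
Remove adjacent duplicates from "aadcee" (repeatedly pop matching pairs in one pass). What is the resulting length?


Input: aadcee
Stack-based adjacent duplicate removal:
  Read 'a': push. Stack: a
  Read 'a': matches stack top 'a' => pop. Stack: (empty)
  Read 'd': push. Stack: d
  Read 'c': push. Stack: dc
  Read 'e': push. Stack: dce
  Read 'e': matches stack top 'e' => pop. Stack: dc
Final stack: "dc" (length 2)

2


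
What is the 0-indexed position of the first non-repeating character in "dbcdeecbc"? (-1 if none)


Input: dbcdeecbc
Character frequencies:
  'b': 2
  'c': 3
  'd': 2
  'e': 2
Scanning left to right for freq == 1:
  Position 0 ('d'): freq=2, skip
  Position 1 ('b'): freq=2, skip
  Position 2 ('c'): freq=3, skip
  Position 3 ('d'): freq=2, skip
  Position 4 ('e'): freq=2, skip
  Position 5 ('e'): freq=2, skip
  Position 6 ('c'): freq=3, skip
  Position 7 ('b'): freq=2, skip
  Position 8 ('c'): freq=3, skip
  No unique character found => answer = -1

-1


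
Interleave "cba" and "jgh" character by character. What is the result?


Interleaving "cba" and "jgh":
  Position 0: 'c' from first, 'j' from second => "cj"
  Position 1: 'b' from first, 'g' from second => "bg"
  Position 2: 'a' from first, 'h' from second => "ah"
Result: cjbgah

cjbgah


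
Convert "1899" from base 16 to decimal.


Input: "1899" in base 16
Positional expansion:
  Digit '1' (value 1) x 16^3 = 4096
  Digit '8' (value 8) x 16^2 = 2048
  Digit '9' (value 9) x 16^1 = 144
  Digit '9' (value 9) x 16^0 = 9
Sum = 6297

6297


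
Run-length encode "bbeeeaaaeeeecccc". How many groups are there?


Input: bbeeeaaaeeeecccc
Scanning for consecutive runs:
  Group 1: 'b' x 2 (positions 0-1)
  Group 2: 'e' x 3 (positions 2-4)
  Group 3: 'a' x 3 (positions 5-7)
  Group 4: 'e' x 4 (positions 8-11)
  Group 5: 'c' x 4 (positions 12-15)
Total groups: 5

5


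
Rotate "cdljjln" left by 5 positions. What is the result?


Input: "cdljjln", rotate left by 5
First 5 characters: "cdljj"
Remaining characters: "ln"
Concatenate remaining + first: "ln" + "cdljj" = "lncdljj"

lncdljj


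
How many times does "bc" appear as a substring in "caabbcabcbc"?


Searching for "bc" in "caabbcabcbc"
Scanning each position:
  Position 0: "ca" => no
  Position 1: "aa" => no
  Position 2: "ab" => no
  Position 3: "bb" => no
  Position 4: "bc" => MATCH
  Position 5: "ca" => no
  Position 6: "ab" => no
  Position 7: "bc" => MATCH
  Position 8: "cb" => no
  Position 9: "bc" => MATCH
Total occurrences: 3

3
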